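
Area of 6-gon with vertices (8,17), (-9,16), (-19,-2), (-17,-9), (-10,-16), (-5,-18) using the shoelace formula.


sum(xi*y_{i+1}) = 8*16 - 9*(-2) - 19*(-9) - 17*(-16) - 10*(-18) - 5*17 = 684
sum(yi*x_{i+1}) = 17*(-9) + 16*(-19) - 2*(-17) - 9*(-10) - 16*(-5) - 18*8 = -397
Area = |684 + 397|/2 = 1081/2 = 540.5000

540.5000 sq units


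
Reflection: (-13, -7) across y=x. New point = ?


Reflection rule for y=x: (y, x)
(-13, -7) -> (-7, -13)

(-7, -13)


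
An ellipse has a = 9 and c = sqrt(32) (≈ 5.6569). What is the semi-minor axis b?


b^2 = 9^2 - (sqrt(32))^2 = 81 - 32 = 49
b = sqrt(49) = 7

b = 7


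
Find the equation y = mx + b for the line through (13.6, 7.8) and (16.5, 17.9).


m = (10.1)/(2.9) = 3.4828
b = y1 - m*x1 = 7.8 - (10.1*13.6)/(2.9) = 7.8 - 47.3655 = -39.5655

y = 3.4828x - 39.5655


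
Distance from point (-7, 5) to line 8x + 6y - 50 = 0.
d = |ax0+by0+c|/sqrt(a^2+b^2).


|8*(-7) + 6*5 - 50| = |-76| = 76
sqrt(64 + 36) = sqrt(100) = 10.0000
d = 76/sqrt(100) = 7.6000

7.6000


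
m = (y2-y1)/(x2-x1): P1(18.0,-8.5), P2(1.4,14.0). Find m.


dy = 14.0 + 8.5 = 22.5
dx = 1.4 - 18.0 = -16.6
m = 22.5/(-16.6) = -1.3554

m = -1.3554


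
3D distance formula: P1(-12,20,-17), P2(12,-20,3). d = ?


dx=24, dy=-40, dz=20
d = sqrt(576+1600+400) = sqrt(2576) = 50.7543

50.7543


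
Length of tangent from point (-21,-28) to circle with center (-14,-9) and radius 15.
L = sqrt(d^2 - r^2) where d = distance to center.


d = sqrt((-21+ 14)^2 + (-28+ 9)^2) = sqrt(49+361) = 20.2485
L = sqrt(410.0000 - 225) = sqrt(185.0000) = 13.6015

13.6015


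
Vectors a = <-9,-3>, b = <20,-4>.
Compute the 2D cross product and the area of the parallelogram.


cross = -9*(-4) + 3*20 = 36 + 60 = 96
Parallelogram area = |96| = 96

cross = 96, parallelogram area = 96


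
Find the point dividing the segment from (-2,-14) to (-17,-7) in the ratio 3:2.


Px = (3*(-17) + 2*(-2))/5 = -55/5 = -11.0000
Py = (3*(-7) + 2*(-14))/5 = -49/5 = -9.8000

P = (-11.0000, -9.8000)


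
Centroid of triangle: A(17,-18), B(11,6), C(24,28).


Gx = (17+11+24)/3 = 52/3 = 17.3333
Gy = (-18+6+28)/3 = 16/3 = 5.3333

G = (17.3333, 5.3333)


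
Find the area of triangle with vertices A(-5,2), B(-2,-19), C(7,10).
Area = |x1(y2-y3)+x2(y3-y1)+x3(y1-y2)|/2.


-5*(-19-10) = 145
-2*(10-2) = -16
7*(2+ 19) = 147
sum = 276
Area = |276|/2 = 138.0000

138.0000 sq units


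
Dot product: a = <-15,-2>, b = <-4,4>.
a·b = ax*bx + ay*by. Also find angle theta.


a·b = -15*(-4) - 2*4 = 60 - 8 = 52
|a| = sqrt(225+4) = 15.1327
|b| = sqrt(16+16) = 5.6569
cos(theta) = 52/(sqrt(229)*sqrt(32)) = 52/sqrt(7328) = 0.607450
theta = arccos(52/sqrt(7328)) = 52.5946 degrees

a·b = 52, theta = 52.5946 deg


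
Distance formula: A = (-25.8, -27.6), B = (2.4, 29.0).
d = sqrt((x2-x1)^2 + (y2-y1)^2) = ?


dx = 2.4 + 25.8 = 28.2
dy = 29.0 + 27.6 = 56.6
d = sqrt(795.24 + 3203.56) = sqrt(3998.8) = 63.2361

63.2361


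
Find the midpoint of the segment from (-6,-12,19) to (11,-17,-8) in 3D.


Mx = (-6+11)/2 = 2.5000
My = (-12- 17)/2 = -14.5000
Mz = (19- 8)/2 = 5.5000

M = (2.5000, -14.5000, 5.5000)


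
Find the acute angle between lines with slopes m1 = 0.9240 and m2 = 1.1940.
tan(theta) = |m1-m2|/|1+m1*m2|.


m1-m2 = -0.27
1+m1*m2 = 2.103256
tan(theta) = |-0.27/2.103256| = 0.128372
theta = arctan(|-0.27/2.103256|) = 7.3152 degrees (acute angle)

7.3152 degrees


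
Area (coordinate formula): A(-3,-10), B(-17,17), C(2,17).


-3*(17-17) = 0
-17*(17+ 10) = -459
2*(-10-17) = -54
sum = -513
Area = |-513|/2 = 256.5000

256.5000 sq units


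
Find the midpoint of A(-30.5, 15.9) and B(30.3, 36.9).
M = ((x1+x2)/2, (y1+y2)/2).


Mx = (-30.5 + 30.3)/2 = -0.2/2 = -0.1000
My = (15.9 + 36.9)/2 = 52.8/2 = 26.4000

(-0.1000, 26.4000)


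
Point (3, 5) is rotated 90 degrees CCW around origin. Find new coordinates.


cos(90) = 0, sin(90) = 1
x' = 3*0 - 5*1 = -5
y' = 3*1 + 5*0 = 3

(-5, 3)


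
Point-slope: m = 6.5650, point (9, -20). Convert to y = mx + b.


y + 20 = 6.5650(x - 9)
y = 6.5650x - 20 - 6.5650*9
y = 6.5650x - 79.0850

y = 6.5650x - 79.0850


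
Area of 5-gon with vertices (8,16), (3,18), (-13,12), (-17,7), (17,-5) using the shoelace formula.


sum(xi*y_{i+1}) = 8*18 + 3*12 - 13*7 - 17*(-5) + 17*16 = 446
sum(yi*x_{i+1}) = 16*3 + 18*(-13) + 12*(-17) + 7*17 - 5*8 = -311
Area = |446 + 311|/2 = 757/2 = 378.5000

378.5000 sq units


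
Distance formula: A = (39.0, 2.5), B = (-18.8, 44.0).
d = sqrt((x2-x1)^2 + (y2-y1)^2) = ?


dx = -18.8 - 39.0 = -57.8
dy = 44.0 - 2.5 = 41.5
d = sqrt(3340.84 + 1722.25) = sqrt(5063.09) = 71.1554

71.1554


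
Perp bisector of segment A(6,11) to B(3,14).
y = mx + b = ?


Midpoint = (4.5, 12.5)
Slope of AB = dy/dx = 3/(-3) = -1.0000
Perp slope = -dx/dy = 3/3 = 1.0000
b = My - (perp slope)*Mx = 12.5 + (-3*4.5)/3 = 12.5 - 4.5000 = 8.0000

y = 1.0000x + 8.0000


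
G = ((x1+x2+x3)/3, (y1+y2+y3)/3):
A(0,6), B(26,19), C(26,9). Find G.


Gx = (0+26+26)/3 = 52/3 = 17.3333
Gy = (6+19+9)/3 = 34/3 = 11.3333

G = (17.3333, 11.3333)


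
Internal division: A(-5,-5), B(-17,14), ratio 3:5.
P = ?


Px = (3*(-17) + 5*(-5))/8 = -76/8 = -9.5000
Py = (3*14 + 5*(-5))/8 = 17/8 = 2.1250

P = (-9.5000, 2.1250)


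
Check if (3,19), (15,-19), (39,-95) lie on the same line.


3*(-19+ 95) + 15*(-95-19) + 39*(19+ 19)
= 228 - 1710 + 1482 = 0

Yes, collinear (determinant = 0)


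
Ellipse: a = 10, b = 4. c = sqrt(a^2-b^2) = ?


c^2 = 10^2 - 4^2 = 100 - 16 = 84
c = sqrt(84) = 9.1652

c = 9.1652


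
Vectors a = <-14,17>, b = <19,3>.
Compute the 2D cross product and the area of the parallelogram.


cross = -14*3 - 17*19 = -42 - 323 = -365
Parallelogram area = |-365| = 365

cross = -365, parallelogram area = 365


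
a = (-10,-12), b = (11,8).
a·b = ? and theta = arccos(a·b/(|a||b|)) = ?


a·b = -10*11 - 12*8 = -110 - 96 = -206
|a| = sqrt(100+144) = 15.6205
|b| = sqrt(121+64) = 13.6015
cos(theta) = -206/(sqrt(244)*sqrt(185)) = -206/sqrt(45140) = -0.969586
theta = arccos(-206/sqrt(45140)) = 165.8329 degrees

a·b = -206, theta = 165.8329 deg


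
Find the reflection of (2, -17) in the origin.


Reflection rule for origin: (-x, -y)
(2, -17) -> (-2, 17)

(-2, 17)


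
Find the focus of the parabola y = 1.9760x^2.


a = 1.9760
4a = 7.9040
focus = (0, 1/7.9040) = (0, 0.1265)

Focus = (0, 0.1265)


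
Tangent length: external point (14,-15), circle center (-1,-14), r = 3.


d = sqrt((14+ 1)^2 + (-15+ 14)^2) = sqrt(225+1) = 15.0333
L = sqrt(226.0000 - 9) = sqrt(217.0000) = 14.7309

14.7309


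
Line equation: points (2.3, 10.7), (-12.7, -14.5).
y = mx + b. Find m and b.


m = (-25.2)/(-15.0) = 1.6800
b = y1 - m*x1 = 10.7 - (-25.2*2.3)/(-15.0) = 10.7 - 3.8640 = 6.8360

y = 1.6800x + 6.8360


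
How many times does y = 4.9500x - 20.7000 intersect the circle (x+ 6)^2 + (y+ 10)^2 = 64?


Substitute y = 4.9500x - 20.7000: (x+ 6)^2 + (4.9500x- 20.7000+ 10)^2 = 64
Expand to Ax^2 + Bx + C = 0, where b-k = -10.7
A = 1+m^2 = 25.5025
B = 2(m(b-k) - h) = 2(4.9500*(-10.7) + 6) = -93.93
C = h^2 + (b-k)^2 - r^2 = 36 + 114.49 - 64 = 86.49
disc = B^2-4AC = 8822.8449 - 8822.8449 = 0
disc = 0

1 intersection point (tangent)


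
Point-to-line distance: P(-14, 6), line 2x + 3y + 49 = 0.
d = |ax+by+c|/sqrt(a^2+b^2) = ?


|2*(-14) + 3*6 + 49| = |39| = 39
sqrt(4 + 9) = sqrt(13) = 3.6056
d = 39/sqrt(13) = 10.8167

10.8167


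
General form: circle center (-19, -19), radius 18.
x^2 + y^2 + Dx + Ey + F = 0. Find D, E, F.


(x+ 19)^2 + (y+ 19)^2 = 18^2
D = -2h = 38, E = -2k = 38
F = h^2+k^2-r^2 = 361+361-324 = 398

D = 38, E = 38, F = 398


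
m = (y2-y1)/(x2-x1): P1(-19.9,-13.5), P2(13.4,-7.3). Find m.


dy = -7.3 + 13.5 = 6.2
dx = 13.4 + 19.9 = 33.3
m = 6.2/33.3 = 0.1862

m = 0.1862


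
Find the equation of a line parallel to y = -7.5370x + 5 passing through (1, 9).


Parallel lines have equal slopes.
m2 = -7.5370
b2 = 9 + 7.5370*1 = 16.5370

y = -7.5370x + 16.5370


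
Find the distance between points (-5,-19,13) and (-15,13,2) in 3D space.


dx=-10, dy=32, dz=-11
d = sqrt(100+1024+121) = sqrt(1245) = 35.2846

35.2846


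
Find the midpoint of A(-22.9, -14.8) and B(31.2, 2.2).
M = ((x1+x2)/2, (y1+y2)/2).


Mx = (-22.9 + 31.2)/2 = 8.3/2 = 4.1500
My = (-14.8 + 2.2)/2 = -12.6/2 = -6.3000

(4.1500, -6.3000)


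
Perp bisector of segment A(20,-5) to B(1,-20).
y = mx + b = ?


Midpoint = (10.5, -12.5)
Slope of AB = dy/dx = -15/(-19) = 0.7895
Perp slope = -dx/dy = -19/15 = -1.2667
b = My - (perp slope)*Mx = -12.5 + (-19*10.5)/(-15) = -12.5 + 13.3000 = 0.8000

y = -1.2667x + 0.8000


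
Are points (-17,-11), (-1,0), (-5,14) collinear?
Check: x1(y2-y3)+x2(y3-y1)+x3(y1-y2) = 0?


-17*(0-14) - 1*(14+ 11) - 5*(-11-0)
= 238 - 25 + 55 = 268

No, not collinear (determinant = 268)


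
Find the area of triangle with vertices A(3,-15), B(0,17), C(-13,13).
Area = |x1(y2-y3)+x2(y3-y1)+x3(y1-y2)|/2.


3*(17-13) = 12
0*(13+ 15) = 0
-13*(-15-17) = 416
sum = 428
Area = |428|/2 = 214.0000

214.0000 sq units


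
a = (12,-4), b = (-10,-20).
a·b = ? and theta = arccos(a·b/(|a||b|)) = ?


a·b = 12*(-10) - 4*(-20) = -120 + 80 = -40
|a| = sqrt(144+16) = 12.6491
|b| = sqrt(100+400) = 22.3607
cos(theta) = -40/(sqrt(160)*sqrt(500)) = -40/sqrt(80000) = -0.141421
theta = arccos(-40/sqrt(80000)) = 98.1301 degrees

a·b = -40, theta = 98.1301 deg


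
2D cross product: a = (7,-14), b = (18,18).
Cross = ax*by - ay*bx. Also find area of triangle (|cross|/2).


cross = 7*18 + 14*18 = 126 + 252 = 378
Triangle area = |378|/2 = 378/2 = 189.0000

cross = 378, triangle area = 189.0000


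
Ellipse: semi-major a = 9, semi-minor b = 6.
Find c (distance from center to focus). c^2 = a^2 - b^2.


c^2 = 9^2 - 6^2 = 81 - 36 = 45
c = sqrt(45) = 6.7082

c = 6.7082


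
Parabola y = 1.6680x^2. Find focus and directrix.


a = 1.6680
1/(4a) = 0.1499
Focus = (0, 0.1499)
Directrix: y = -0.1499

Focus = (0, 0.1499), Directrix: y = -0.1499


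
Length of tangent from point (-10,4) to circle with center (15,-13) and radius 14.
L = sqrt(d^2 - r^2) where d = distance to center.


d = sqrt((-10-15)^2 + (4+ 13)^2) = sqrt(625+289) = 30.2324
L = sqrt(914.0000 - 196) = sqrt(718.0000) = 26.7955

26.7955


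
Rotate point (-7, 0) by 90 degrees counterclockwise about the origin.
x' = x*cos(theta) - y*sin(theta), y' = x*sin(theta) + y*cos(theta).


cos(90) = 0, sin(90) = 1
x' = -7*0 - 0*1 = 0
y' = -7*1 + 0*0 = -7

(0, -7)


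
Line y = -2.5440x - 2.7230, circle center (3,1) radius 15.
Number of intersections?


Substitute y = -2.5440x - 2.7230: (x-3)^2 + (-2.5440x- 2.7230-1)^2 = 225
Expand to Ax^2 + Bx + C = 0, where b-k = -3.723
A = 1+m^2 = 7.471936
B = 2(m(b-k) - h) = 2(-2.5440*(-3.723) - 3) = 12.942624
C = h^2 + (b-k)^2 - r^2 = 9 + 13.860729 - 225 = -202.139271
disc = B^2-4AC = 167.5115 + 6041.4868 = 6208.9983
disc > 0

2 intersection points


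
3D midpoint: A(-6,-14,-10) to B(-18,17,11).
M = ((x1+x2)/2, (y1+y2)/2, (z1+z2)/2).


Mx = (-6- 18)/2 = -12.0000
My = (-14+17)/2 = 1.5000
Mz = (-10+11)/2 = 0.5000

M = (-12.0000, 1.5000, 0.5000)


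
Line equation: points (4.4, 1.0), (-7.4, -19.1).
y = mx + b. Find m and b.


m = (-20.1)/(-11.8) = 1.7034
b = y1 - m*x1 = 1.0 - (-20.1*4.4)/(-11.8) = 1.0 - 7.4949 = -6.4949

y = 1.7034x - 6.4949


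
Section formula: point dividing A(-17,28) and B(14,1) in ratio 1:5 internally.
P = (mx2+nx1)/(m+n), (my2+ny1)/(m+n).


Px = (1*14 + 5*(-17))/6 = -71/6 = -11.8333
Py = (1*1 + 5*28)/6 = 141/6 = 23.5000

P = (-11.8333, 23.5000)


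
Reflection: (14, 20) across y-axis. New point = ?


Reflection rule for y-axis: (-x, y)
(14, 20) -> (-14, 20)

(-14, 20)


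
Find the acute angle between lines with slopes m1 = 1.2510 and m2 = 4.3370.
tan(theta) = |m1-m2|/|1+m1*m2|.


m1-m2 = -3.086
1+m1*m2 = 6.425587
tan(theta) = |-3.086/6.425587| = 0.480267
theta = arctan(|-3.086/6.425587|) = 25.6535 degrees (acute angle)

25.6535 degrees


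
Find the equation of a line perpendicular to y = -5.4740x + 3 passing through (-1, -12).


Perpendicular slope = -1/m1 = -1/(-5.4740) = 0.1827
b2 = y0 - m2*x0 = -12 - 1/(-5.4740) = -12 + 0.1827 = -11.8173

y = 0.1827x - 11.8173


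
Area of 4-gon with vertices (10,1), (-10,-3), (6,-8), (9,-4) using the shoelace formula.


sum(xi*y_{i+1}) = 10*(-3) - 10*(-8) + 6*(-4) + 9*1 = 35
sum(yi*x_{i+1}) = 1*(-10) - 3*6 - 8*9 - 4*10 = -140
Area = |35 + 140|/2 = 175/2 = 87.5000

87.5000 sq units


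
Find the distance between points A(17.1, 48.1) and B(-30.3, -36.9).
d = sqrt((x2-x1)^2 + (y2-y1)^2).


dx = -30.3 - 17.1 = -47.4
dy = -36.9 - 48.1 = -85.0
d = sqrt(2246.76 + 7225.0) = sqrt(9471.76) = 97.3230

97.3230


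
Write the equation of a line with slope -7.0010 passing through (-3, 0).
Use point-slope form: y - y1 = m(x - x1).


y - 0 = -7.0010(x + 3)
y = -7.0010x + 0 + 7.0010*(-3)
y = -7.0010x - 21.0030

y = -7.0010x - 21.0030


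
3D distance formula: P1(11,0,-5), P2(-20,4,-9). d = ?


dx=-31, dy=4, dz=-4
d = sqrt(961+16+16) = sqrt(993) = 31.5119

31.5119


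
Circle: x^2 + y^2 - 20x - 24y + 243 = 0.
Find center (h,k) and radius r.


h = -D/2 = 20/2 = 10
k = -E/2 = 24/2 = 12
r^2 = h^2 + k^2 - F = 100 + 144 - 243 = 1
r = 1

Center (10, 12), radius = 1


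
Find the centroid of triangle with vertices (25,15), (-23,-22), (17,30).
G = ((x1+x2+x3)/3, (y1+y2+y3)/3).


Gx = (25- 23+17)/3 = 19/3 = 6.3333
Gy = (15- 22+30)/3 = 23/3 = 7.6667

G = (6.3333, 7.6667)


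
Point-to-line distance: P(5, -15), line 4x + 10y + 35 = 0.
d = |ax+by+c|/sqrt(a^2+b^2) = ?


|4*5 + 10*(-15) + 35| = |-95| = 95
sqrt(16 + 100) = sqrt(116) = 10.7703
d = 95/sqrt(116) = 8.8205

8.8205


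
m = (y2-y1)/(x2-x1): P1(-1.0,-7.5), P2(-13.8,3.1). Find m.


dy = 3.1 + 7.5 = 10.6
dx = -13.8 + 1.0 = -12.8
m = 10.6/(-12.8) = -0.8281

m = -0.8281


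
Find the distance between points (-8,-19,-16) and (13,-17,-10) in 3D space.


dx=21, dy=2, dz=6
d = sqrt(441+4+36) = sqrt(481) = 21.9317

21.9317


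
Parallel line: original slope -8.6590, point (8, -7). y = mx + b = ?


Parallel lines have equal slopes.
m2 = -8.6590
b2 = -7 + 8.6590*8 = 62.2720

y = -8.6590x + 62.2720


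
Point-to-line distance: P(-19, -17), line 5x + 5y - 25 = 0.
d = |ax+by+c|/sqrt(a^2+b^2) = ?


|5*(-19) + 5*(-17) - 25| = |-205| = 205
sqrt(25 + 25) = sqrt(50) = 7.0711
d = 205/sqrt(50) = 28.9914

28.9914


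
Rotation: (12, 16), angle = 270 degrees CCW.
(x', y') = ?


cos(270) = 0, sin(270) = -1
x' = 12*0 - 16*(-1) = 16
y' = 12*(-1) + 16*0 = -12

(16, -12)


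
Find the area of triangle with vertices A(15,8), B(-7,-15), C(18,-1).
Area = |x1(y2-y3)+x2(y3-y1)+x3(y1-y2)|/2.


15*(-15+ 1) = -210
-7*(-1-8) = 63
18*(8+ 15) = 414
sum = 267
Area = |267|/2 = 133.5000

133.5000 sq units


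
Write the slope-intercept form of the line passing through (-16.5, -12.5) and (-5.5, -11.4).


m = (1.1)/(11.0) = 0.1000
b = y1 - m*x1 = -12.5 - (1.1*(-16.5))/(11.0) = -12.5 + 1.6500 = -10.8500

y = 0.1000x - 10.8500


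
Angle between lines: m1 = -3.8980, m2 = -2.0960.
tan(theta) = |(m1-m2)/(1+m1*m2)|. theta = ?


m1-m2 = -1.802
1+m1*m2 = 9.170208
tan(theta) = |-1.802/9.170208| = 0.196506
theta = arctan(|-1.802/9.170208|) = 11.1173 degrees (acute angle)

11.1173 degrees


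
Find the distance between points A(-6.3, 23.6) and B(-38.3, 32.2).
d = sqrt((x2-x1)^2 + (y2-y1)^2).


dx = -38.3 + 6.3 = -32
dy = 32.2 - 23.6 = 8.6
d = sqrt(1024 + 73.96) = sqrt(1097.96) = 33.1355

33.1355


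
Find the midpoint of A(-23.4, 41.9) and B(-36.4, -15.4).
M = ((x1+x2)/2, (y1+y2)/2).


Mx = (-23.4 - 36.4)/2 = -59.8/2 = -29.9000
My = (41.9 - 15.4)/2 = 26.5/2 = 13.2500

(-29.9000, 13.2500)


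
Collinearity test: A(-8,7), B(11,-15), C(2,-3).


-8*(-15+ 3) + 11*(-3-7) + 2*(7+ 15)
= 96 - 110 + 44 = 30

No, not collinear (determinant = 30)


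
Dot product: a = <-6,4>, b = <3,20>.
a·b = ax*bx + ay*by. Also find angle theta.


a·b = -6*3 + 4*20 = -18 + 80 = 62
|a| = sqrt(36+16) = 7.2111
|b| = sqrt(9+400) = 20.2237
cos(theta) = 62/(sqrt(52)*sqrt(409)) = 62/sqrt(21268) = 0.425136
theta = arccos(62/sqrt(21268)) = 64.8407 degrees

a·b = 62, theta = 64.8407 deg


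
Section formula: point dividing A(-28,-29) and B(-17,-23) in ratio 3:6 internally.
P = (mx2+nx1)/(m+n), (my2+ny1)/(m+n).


Px = (3*(-17) + 6*(-28))/9 = -219/9 = -24.3333
Py = (3*(-23) + 6*(-29))/9 = -243/9 = -27.0000

P = (-24.3333, -27.0000)


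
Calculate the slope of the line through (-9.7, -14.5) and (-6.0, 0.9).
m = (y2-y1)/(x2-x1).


dy = 0.9 + 14.5 = 15.4
dx = -6.0 + 9.7 = 3.7
m = 15.4/3.7 = 4.1622

m = 4.1622


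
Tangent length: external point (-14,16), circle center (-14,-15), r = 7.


d = sqrt((-14+ 14)^2 + (16+ 15)^2) = sqrt(0+961) = 31.0000
L = sqrt(961.0000 - 49) = sqrt(912.0000) = 30.1993

30.1993


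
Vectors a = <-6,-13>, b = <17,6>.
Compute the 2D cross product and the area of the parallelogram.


cross = -6*6 + 13*17 = -36 + 221 = 185
Parallelogram area = |185| = 185

cross = 185, parallelogram area = 185


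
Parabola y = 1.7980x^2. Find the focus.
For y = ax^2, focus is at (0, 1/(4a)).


a = 1.7980
4a = 7.1920
focus = (0, 1/7.1920) = (0, 0.1390)

Focus = (0, 0.1390)


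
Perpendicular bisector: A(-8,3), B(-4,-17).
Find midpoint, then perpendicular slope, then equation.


Midpoint = (-6, -7)
Slope of AB = dy/dx = -20/4 = -5.0000
Perp slope = -dx/dy = 4/20 = 0.2000
b = My - (perp slope)*Mx = -7 + (4*(-6))/(-20) = -7 + 1.2000 = -5.8000

y = 0.2000x - 5.8000


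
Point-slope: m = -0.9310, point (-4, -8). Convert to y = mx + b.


y + 8 = -0.9310(x + 4)
y = -0.9310x - 8 + 0.9310*(-4)
y = -0.9310x - 11.7240

y = -0.9310x - 11.7240


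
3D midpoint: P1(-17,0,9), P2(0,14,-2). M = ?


Mx = (-17+0)/2 = -8.5000
My = (0+14)/2 = 7.0000
Mz = (9- 2)/2 = 3.5000

M = (-8.5000, 7.0000, 3.5000)


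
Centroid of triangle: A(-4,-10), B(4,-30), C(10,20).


Gx = (-4+4+10)/3 = 10/3 = 3.3333
Gy = (-10- 30+20)/3 = -20/3 = -6.6667

G = (3.3333, -6.6667)


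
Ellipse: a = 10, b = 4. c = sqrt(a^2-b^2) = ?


c^2 = 10^2 - 4^2 = 100 - 16 = 84
c = sqrt(84) = 9.1652

c = 9.1652


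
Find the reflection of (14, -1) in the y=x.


Reflection rule for y=x: (y, x)
(14, -1) -> (-1, 14)

(-1, 14)


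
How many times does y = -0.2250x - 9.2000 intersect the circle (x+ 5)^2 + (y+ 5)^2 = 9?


Substitute y = -0.2250x - 9.2000: (x+ 5)^2 + (-0.2250x- 9.2000+ 5)^2 = 9
Expand to Ax^2 + Bx + C = 0, where b-k = -4.2
A = 1+m^2 = 1.050625
B = 2(m(b-k) - h) = 2(-0.2250*(-4.2) + 5) = 11.89
C = h^2 + (b-k)^2 - r^2 = 25 + 17.64 - 9 = 33.64
disc = B^2-4AC = 141.3721 - 141.3721 = 0
disc = 0

1 intersection point (tangent)


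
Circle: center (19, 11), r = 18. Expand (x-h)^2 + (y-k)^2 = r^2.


(x-19)^2 + (y-11)^2 = 18^2
D = -2h = -38, E = -2k = -22
F = h^2+k^2-r^2 = 361+121-324 = 158

x^2 + y^2 - 38x - 22y + 158 = 0


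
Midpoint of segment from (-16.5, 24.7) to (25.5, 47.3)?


Mx = (-16.5 + 25.5)/2 = 9.0/2 = 4.5000
My = (24.7 + 47.3)/2 = 72.0/2 = 36.0000

(4.5000, 36.0000)


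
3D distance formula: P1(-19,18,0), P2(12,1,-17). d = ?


dx=31, dy=-17, dz=-17
d = sqrt(961+289+289) = sqrt(1539) = 39.2301

39.2301


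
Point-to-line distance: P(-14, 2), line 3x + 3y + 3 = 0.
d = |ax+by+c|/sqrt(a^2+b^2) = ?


|3*(-14) + 3*2 + 3| = |-33| = 33
sqrt(9 + 9) = sqrt(18) = 4.2426
d = 33/sqrt(18) = 7.7782

7.7782


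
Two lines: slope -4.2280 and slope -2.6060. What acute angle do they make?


m1-m2 = -1.622
1+m1*m2 = 12.018168
tan(theta) = |-1.622/12.018168| = 0.134962
theta = arctan(|-1.622/12.018168|) = 7.6863 degrees (acute angle)

7.6863 degrees


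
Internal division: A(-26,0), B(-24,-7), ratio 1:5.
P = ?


Px = (1*(-24) + 5*(-26))/6 = -154/6 = -25.6667
Py = (1*(-7) + 5*0)/6 = -7/6 = -1.1667

P = (-25.6667, -1.1667)


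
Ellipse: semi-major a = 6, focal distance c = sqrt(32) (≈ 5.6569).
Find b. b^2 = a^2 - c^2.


b^2 = 6^2 - (sqrt(32))^2 = 36 - 32 = 4
b = sqrt(4) = 2

b = 2


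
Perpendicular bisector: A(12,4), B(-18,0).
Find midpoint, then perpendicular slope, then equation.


Midpoint = (-3, 2)
Slope of AB = dy/dx = -4/(-30) = 0.1333
Perp slope = -dx/dy = -30/4 = -7.5000
b = My - (perp slope)*Mx = 2 + (-30*(-3))/(-4) = 2 - 22.5000 = -20.5000

y = -7.5000x - 20.5000


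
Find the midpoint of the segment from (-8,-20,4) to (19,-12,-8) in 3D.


Mx = (-8+19)/2 = 5.5000
My = (-20- 12)/2 = -16.0000
Mz = (4- 8)/2 = -2.0000

M = (5.5000, -16.0000, -2.0000)


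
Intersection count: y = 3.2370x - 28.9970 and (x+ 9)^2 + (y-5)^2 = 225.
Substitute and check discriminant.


Substitute y = 3.2370x - 28.9970: (x+ 9)^2 + (3.2370x- 28.9970-5)^2 = 225
Expand to Ax^2 + Bx + C = 0, where b-k = -33.997
A = 1+m^2 = 11.478169
B = 2(m(b-k) - h) = 2(3.2370*(-33.997) + 9) = -202.096578
C = h^2 + (b-k)^2 - r^2 = 81 + 1155.796009 - 225 = 1011.796009
disc = B^2-4AC = 40843.0268 - 46454.2623 = -5611.2355
disc < 0

0 intersection points


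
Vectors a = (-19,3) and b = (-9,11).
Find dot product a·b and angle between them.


a·b = -19*(-9) + 3*11 = 171 + 33 = 204
|a| = sqrt(361+9) = 19.2354
|b| = sqrt(81+121) = 14.2127
cos(theta) = 204/(sqrt(370)*sqrt(202)) = 204/sqrt(74740) = 0.746197
theta = arccos(204/sqrt(74740)) = 41.7380 degrees

a·b = 204, theta = 41.7380 deg


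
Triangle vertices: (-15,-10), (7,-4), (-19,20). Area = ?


-15*(-4-20) = 360
7*(20+ 10) = 210
-19*(-10+ 4) = 114
sum = 684
Area = |684|/2 = 342.0000

342.0000 sq units


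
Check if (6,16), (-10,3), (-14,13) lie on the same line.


6*(3-13) - 10*(13-16) - 14*(16-3)
= -60 + 30 - 182 = -212

No, not collinear (determinant = -212)


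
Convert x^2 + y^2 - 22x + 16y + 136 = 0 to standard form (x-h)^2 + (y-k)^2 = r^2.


h = -D/2 = 22/2 = 11
k = -E/2 = -16/2 = -8
r^2 = h^2 + k^2 - F = 121 + 64 - 136 = 49
r = 7

Center (11, -8), radius = 7


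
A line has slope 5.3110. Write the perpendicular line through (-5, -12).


Perpendicular slope = -1/m1 = -1/5.3110 = -0.1883
b2 = y0 - m2*x0 = -12 - 5/5.3110 = -12 - 0.9414 = -12.9414

y = -0.1883x - 12.9414


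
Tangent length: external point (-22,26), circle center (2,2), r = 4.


d = sqrt((-22-2)^2 + (26-2)^2) = sqrt(576+576) = 33.9411
L = sqrt(1152.0000 - 16) = sqrt(1136.0000) = 33.7046

33.7046


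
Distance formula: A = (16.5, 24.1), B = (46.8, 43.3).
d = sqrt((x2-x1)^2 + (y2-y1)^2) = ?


dx = 46.8 - 16.5 = 30.3
dy = 43.3 - 24.1 = 19.2
d = sqrt(918.09 + 368.64) = sqrt(1286.73) = 35.8710

35.8710


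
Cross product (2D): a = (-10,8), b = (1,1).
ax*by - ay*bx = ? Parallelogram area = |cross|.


cross = -10*1 - 8*1 = -10 - 8 = -18
Parallelogram area = |-18| = 18

cross = -18, parallelogram area = 18


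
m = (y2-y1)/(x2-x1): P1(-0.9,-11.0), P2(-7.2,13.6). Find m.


dy = 13.6 + 11.0 = 24.6
dx = -7.2 + 0.9 = -6.3
m = 24.6/(-6.3) = -3.9048

m = -3.9048


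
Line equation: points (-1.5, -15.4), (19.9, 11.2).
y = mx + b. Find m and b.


m = (26.6)/(21.4) = 1.2430
b = y1 - m*x1 = -15.4 - (26.6*(-1.5))/(21.4) = -15.4 + 1.8645 = -13.5355

y = 1.2430x - 13.5355


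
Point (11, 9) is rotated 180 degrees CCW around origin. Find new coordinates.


cos(180) = -1, sin(180) = 0
x' = 11*(-1) - 9*0 = -11
y' = 11*0 + 9*(-1) = -9

(-11, -9)


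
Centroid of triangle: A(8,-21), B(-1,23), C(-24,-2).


Gx = (8- 1- 24)/3 = -17/3 = -5.6667
Gy = (-21+23- 2)/3 = 0/3 = 0

G = (-5.6667, 0)


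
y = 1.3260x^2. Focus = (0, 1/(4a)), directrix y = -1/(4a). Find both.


a = 1.3260
1/(4a) = 0.1885
Focus = (0, 0.1885)
Directrix: y = -0.1885

Focus = (0, 0.1885), Directrix: y = -0.1885


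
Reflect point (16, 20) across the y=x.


Reflection rule for y=x: (y, x)
(16, 20) -> (20, 16)

(20, 16)


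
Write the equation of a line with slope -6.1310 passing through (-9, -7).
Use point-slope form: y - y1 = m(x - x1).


y + 7 = -6.1310(x + 9)
y = -6.1310x - 7 + 6.1310*(-9)
y = -6.1310x - 62.1790

y = -6.1310x - 62.1790


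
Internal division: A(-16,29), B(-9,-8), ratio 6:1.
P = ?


Px = (6*(-9) + 1*(-16))/7 = -70/7 = -10.0000
Py = (6*(-8) + 1*29)/7 = -19/7 = -2.7143

P = (-10.0000, -2.7143)


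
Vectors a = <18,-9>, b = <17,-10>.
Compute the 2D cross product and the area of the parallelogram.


cross = 18*(-10) + 9*17 = -180 + 153 = -27
Parallelogram area = |-27| = 27

cross = -27, parallelogram area = 27


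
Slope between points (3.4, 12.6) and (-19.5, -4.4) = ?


dy = -4.4 - 12.6 = -17.0
dx = -19.5 - 3.4 = -22.9
m = -17.0/(-22.9) = 0.7424

m = 0.7424


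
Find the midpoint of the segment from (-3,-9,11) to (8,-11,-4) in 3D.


Mx = (-3+8)/2 = 2.5000
My = (-9- 11)/2 = -10.0000
Mz = (11- 4)/2 = 3.5000

M = (2.5000, -10.0000, 3.5000)


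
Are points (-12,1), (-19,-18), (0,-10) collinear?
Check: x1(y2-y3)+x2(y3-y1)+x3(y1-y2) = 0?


-12*(-18+ 10) - 19*(-10-1) + 0*(1+ 18)
= 96 + 209 + 0 = 305

No, not collinear (determinant = 305)


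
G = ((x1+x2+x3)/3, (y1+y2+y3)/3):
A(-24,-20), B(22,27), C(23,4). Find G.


Gx = (-24+22+23)/3 = 21/3 = 7.0000
Gy = (-20+27+4)/3 = 11/3 = 3.6667

G = (7.0000, 3.6667)


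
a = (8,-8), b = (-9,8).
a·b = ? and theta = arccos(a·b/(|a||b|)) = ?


a·b = 8*(-9) - 8*8 = -72 - 64 = -136
|a| = sqrt(64+64) = 11.3137
|b| = sqrt(81+64) = 12.0416
cos(theta) = -136/(sqrt(128)*sqrt(145)) = -136/sqrt(18560) = -0.998274
theta = arccos(-136/sqrt(18560)) = 176.6335 degrees

a·b = -136, theta = 176.6335 deg


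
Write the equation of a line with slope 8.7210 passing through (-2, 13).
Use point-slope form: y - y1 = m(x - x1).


y - 13 = 8.7210(x + 2)
y = 8.7210x + 13 - 8.7210*(-2)
y = 8.7210x + 30.4420

y = 8.7210x + 30.4420


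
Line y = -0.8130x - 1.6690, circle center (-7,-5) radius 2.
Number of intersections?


Substitute y = -0.8130x - 1.6690: (x+ 7)^2 + (-0.8130x- 1.6690+ 5)^2 = 4
Expand to Ax^2 + Bx + C = 0, where b-k = 3.331
A = 1+m^2 = 1.660969
B = 2(m(b-k) - h) = 2(-0.8130*3.331 + 7) = 8.583794
C = h^2 + (b-k)^2 - r^2 = 49 + 11.095561 - 4 = 56.095561
disc = B^2-4AC = 73.6815 - 372.6920 = -299.0105
disc < 0

0 intersection points


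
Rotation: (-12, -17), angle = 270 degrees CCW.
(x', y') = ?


cos(270) = 0, sin(270) = -1
x' = -12*0 + 17*(-1) = -17
y' = -12*(-1) - 17*0 = 12

(-17, 12)


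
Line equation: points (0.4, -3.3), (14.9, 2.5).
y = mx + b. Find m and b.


m = (5.8)/(14.5) = 0.4000
b = y1 - m*x1 = -3.3 - (5.8*0.4)/(14.5) = -3.3 - 0.1600 = -3.4600

y = 0.4000x - 3.4600


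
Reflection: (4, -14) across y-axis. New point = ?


Reflection rule for y-axis: (-x, y)
(4, -14) -> (-4, -14)

(-4, -14)


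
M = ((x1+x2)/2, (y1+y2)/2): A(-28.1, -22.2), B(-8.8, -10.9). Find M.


Mx = (-28.1 - 8.8)/2 = -36.9/2 = -18.4500
My = (-22.2 - 10.9)/2 = -33.1/2 = -16.5500

(-18.4500, -16.5500)


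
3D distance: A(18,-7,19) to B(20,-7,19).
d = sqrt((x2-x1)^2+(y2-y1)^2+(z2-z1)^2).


dx=2, dy=0, dz=0
d = sqrt(4+0+0) = sqrt(4) = 2.0000

2.0000


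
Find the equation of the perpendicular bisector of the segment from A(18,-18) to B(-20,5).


Midpoint = (-1, -6.5)
Slope of AB = dy/dx = 23/(-38) = -0.6053
Perp slope = -dx/dy = 38/23 = 1.6522
b = My - (perp slope)*Mx = -6.5 + (-38*(-1))/23 = -6.5 + 1.6522 = -4.8478

y = 1.6522x - 4.8478


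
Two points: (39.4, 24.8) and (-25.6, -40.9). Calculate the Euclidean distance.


dx = -25.6 - 39.4 = -65.0
dy = -40.9 - 24.8 = -65.7
d = sqrt(4225.0 + 4316.49) = sqrt(8541.49) = 92.4202

92.4202


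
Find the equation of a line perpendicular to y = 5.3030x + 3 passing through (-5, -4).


Perpendicular slope = -1/m1 = -1/5.3030 = -0.1886
b2 = y0 - m2*x0 = -4 - 5/5.3030 = -4 - 0.9429 = -4.9429

y = -0.1886x - 4.9429


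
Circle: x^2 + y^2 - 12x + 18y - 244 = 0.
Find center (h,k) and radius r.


h = -D/2 = 12/2 = 6
k = -E/2 = -18/2 = -9
r^2 = h^2 + k^2 - F = 36 + 81 + 244 = 361
r = 19

Center (6, -9), radius = 19


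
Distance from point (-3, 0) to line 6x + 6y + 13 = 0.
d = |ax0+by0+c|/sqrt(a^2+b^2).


|6*(-3) + 6*0 + 13| = |-5| = 5
sqrt(36 + 36) = sqrt(72) = 8.4853
d = 5/sqrt(72) = 0.5893

0.5893


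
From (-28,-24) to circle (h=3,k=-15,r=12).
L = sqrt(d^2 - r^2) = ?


d = sqrt((-28-3)^2 + (-24+ 15)^2) = sqrt(961+81) = 32.2800
L = sqrt(1042.0000 - 144) = sqrt(898.0000) = 29.9666

29.9666


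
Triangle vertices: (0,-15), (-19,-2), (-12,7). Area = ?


0*(-2-7) = 0
-19*(7+ 15) = -418
-12*(-15+ 2) = 156
sum = -262
Area = |-262|/2 = 131.0000

131.0000 sq units


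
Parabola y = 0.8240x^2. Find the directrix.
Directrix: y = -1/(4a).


a = 0.8240
1/(4a) = 0.3034
directrix: y = -0.3034 = -0.3034

y = -0.3034


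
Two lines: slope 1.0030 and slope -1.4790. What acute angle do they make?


m1-m2 = 2.482
1+m1*m2 = -0.483437
tan(theta) = |2.482/(-0.483437)| = 5.134071
theta = arctan(|2.482/(-0.483437)|) = 78.9781 degrees (acute angle)

78.9781 degrees


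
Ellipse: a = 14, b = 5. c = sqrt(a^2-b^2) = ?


c^2 = 14^2 - 5^2 = 196 - 25 = 171
c = sqrt(171) = 13.0767

c = 13.0767


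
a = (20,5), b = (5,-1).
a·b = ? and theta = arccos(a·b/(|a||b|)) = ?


a·b = 20*5 + 5*(-1) = 100 - 5 = 95
|a| = sqrt(400+25) = 20.6155
|b| = sqrt(25+1) = 5.0990
cos(theta) = 95/(sqrt(425)*sqrt(26)) = 95/sqrt(11050) = 0.903738
theta = arccos(95/sqrt(11050)) = 25.3462 degrees

a·b = 95, theta = 25.3462 deg


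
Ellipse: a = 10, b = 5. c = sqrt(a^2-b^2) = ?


c^2 = 10^2 - 5^2 = 100 - 25 = 75
c = sqrt(75) = 8.6603

c = 8.6603


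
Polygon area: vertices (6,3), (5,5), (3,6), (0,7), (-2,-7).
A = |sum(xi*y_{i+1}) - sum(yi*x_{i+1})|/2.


sum(xi*y_{i+1}) = 6*5 + 5*6 + 3*7 + 0*(-7) - 2*3 = 75
sum(yi*x_{i+1}) = 3*5 + 5*3 + 6*0 + 7*(-2) - 7*6 = -26
Area = |75 + 26|/2 = 101/2 = 50.5000

50.5000 sq units


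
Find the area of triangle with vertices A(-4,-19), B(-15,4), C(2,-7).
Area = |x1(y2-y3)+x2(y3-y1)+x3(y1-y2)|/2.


-4*(4+ 7) = -44
-15*(-7+ 19) = -180
2*(-19-4) = -46
sum = -270
Area = |-270|/2 = 135.0000

135.0000 sq units


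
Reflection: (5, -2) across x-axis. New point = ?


Reflection rule for x-axis: (x, -y)
(5, -2) -> (5, 2)

(5, 2)


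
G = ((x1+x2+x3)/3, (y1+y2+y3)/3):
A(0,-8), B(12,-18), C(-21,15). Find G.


Gx = (0+12- 21)/3 = -9/3 = -3.0000
Gy = (-8- 18+15)/3 = -11/3 = -3.6667

G = (-3.0000, -3.6667)


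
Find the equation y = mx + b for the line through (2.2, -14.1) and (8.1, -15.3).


m = (-1.2)/(5.9) = -0.2034
b = y1 - m*x1 = -14.1 - (-1.2*2.2)/(5.9) = -14.1 + 0.4475 = -13.6525

y = -0.2034x - 13.6525


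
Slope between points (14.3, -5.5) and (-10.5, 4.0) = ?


dy = 4.0 + 5.5 = 9.5
dx = -10.5 - 14.3 = -24.8
m = 9.5/(-24.8) = -0.3831

m = -0.3831


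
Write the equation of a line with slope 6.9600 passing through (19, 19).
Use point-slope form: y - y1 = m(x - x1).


y - 19 = 6.9600(x - 19)
y = 6.9600x + 19 - 6.9600*19
y = 6.9600x - 113.2400

y = 6.9600x - 113.2400


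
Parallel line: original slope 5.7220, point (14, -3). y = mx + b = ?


Parallel lines have equal slopes.
m2 = 5.7220
b2 = -3 - 5.7220*14 = -83.1080

y = 5.7220x - 83.1080


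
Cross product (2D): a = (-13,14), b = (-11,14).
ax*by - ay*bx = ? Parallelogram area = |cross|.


cross = -13*14 - 14*(-11) = -182 + 154 = -28
Parallelogram area = |-28| = 28

cross = -28, parallelogram area = 28


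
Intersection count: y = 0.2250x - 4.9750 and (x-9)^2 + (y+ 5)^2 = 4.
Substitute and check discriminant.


Substitute y = 0.2250x - 4.9750: (x-9)^2 + (0.2250x- 4.9750+ 5)^2 = 4
Expand to Ax^2 + Bx + C = 0, where b-k = 0.025
A = 1+m^2 = 1.050625
B = 2(m(b-k) - h) = 2(0.2250*0.025 - 9) = -17.98875
C = h^2 + (b-k)^2 - r^2 = 81 + 0.000625 - 4 = 77.000625
disc = B^2-4AC = 323.5951 - 323.5951 = 0
disc = 0

1 intersection point (tangent)


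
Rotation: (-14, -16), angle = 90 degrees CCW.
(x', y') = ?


cos(90) = 0, sin(90) = 1
x' = -14*0 + 16*1 = 16
y' = -14*1 - 16*0 = -14

(16, -14)


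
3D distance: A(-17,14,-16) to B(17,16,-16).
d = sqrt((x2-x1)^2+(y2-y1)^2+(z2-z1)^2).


dx=34, dy=2, dz=0
d = sqrt(1156+4+0) = sqrt(1160) = 34.0588

34.0588


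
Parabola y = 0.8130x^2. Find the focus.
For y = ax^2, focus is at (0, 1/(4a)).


a = 0.8130
4a = 3.2520
focus = (0, 1/3.2520) = (0, 0.3075)

Focus = (0, 0.3075)


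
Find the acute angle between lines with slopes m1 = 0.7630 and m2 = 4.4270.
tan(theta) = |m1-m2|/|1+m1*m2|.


m1-m2 = -3.664
1+m1*m2 = 4.377801
tan(theta) = |-3.664/4.377801| = 0.836950
theta = arctan(|-3.664/4.377801|) = 39.9276 degrees (acute angle)

39.9276 degrees


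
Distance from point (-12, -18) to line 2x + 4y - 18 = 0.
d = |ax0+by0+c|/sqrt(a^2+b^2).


|2*(-12) + 4*(-18) - 18| = |-114| = 114
sqrt(4 + 16) = sqrt(20) = 4.4721
d = 114/sqrt(20) = 25.4912

25.4912


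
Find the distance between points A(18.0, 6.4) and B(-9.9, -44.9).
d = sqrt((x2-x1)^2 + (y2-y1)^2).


dx = -9.9 - 18.0 = -27.9
dy = -44.9 - 6.4 = -51.3
d = sqrt(778.41 + 2631.69) = sqrt(3410.1) = 58.3961

58.3961


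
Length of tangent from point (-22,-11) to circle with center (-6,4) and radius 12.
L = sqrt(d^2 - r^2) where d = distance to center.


d = sqrt((-22+ 6)^2 + (-11-4)^2) = sqrt(256+225) = 21.9317
L = sqrt(481.0000 - 144) = sqrt(337.0000) = 18.3576

18.3576


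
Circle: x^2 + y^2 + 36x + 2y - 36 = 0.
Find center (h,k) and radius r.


h = -D/2 = -36/2 = -18
k = -E/2 = -2/2 = -1
r^2 = h^2 + k^2 - F = 324 + 1 + 36 = 361
r = 19

Center (-18, -1), radius = 19


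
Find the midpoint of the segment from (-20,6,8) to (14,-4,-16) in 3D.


Mx = (-20+14)/2 = -3.0000
My = (6- 4)/2 = 1.0000
Mz = (8- 16)/2 = -4.0000

M = (-3.0000, 1.0000, -4.0000)


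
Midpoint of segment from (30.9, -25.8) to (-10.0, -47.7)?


Mx = (30.9 - 10.0)/2 = 20.9/2 = 10.4500
My = (-25.8 - 47.7)/2 = -73.5/2 = -36.7500

(10.4500, -36.7500)


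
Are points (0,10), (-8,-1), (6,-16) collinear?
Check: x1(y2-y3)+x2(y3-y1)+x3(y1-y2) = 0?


0*(-1+ 16) - 8*(-16-10) + 6*(10+ 1)
= 0 + 208 + 66 = 274

No, not collinear (determinant = 274)


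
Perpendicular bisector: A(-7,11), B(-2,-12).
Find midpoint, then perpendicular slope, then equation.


Midpoint = (-4.5, -0.5)
Slope of AB = dy/dx = -23/5 = -4.6000
Perp slope = -dx/dy = 5/23 = 0.2174
b = My - (perp slope)*Mx = -0.5 + (5*(-4.5))/(-23) = -0.5 + 0.9783 = 0.4783

y = 0.2174x + 0.4783


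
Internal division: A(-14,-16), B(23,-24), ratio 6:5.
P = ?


Px = (6*23 + 5*(-14))/11 = 68/11 = 6.1818
Py = (6*(-24) + 5*(-16))/11 = -224/11 = -20.3636

P = (6.1818, -20.3636)


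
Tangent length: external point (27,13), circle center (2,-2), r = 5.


d = sqrt((27-2)^2 + (13+ 2)^2) = sqrt(625+225) = 29.1548
L = sqrt(850.0000 - 25) = sqrt(825.0000) = 28.7228

28.7228


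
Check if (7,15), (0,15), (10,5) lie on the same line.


7*(15-5) + 0*(5-15) + 10*(15-15)
= 70 + 0 + 0 = 70

No, not collinear (determinant = 70)


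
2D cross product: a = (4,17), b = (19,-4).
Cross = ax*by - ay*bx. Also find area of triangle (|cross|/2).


cross = 4*(-4) - 17*19 = -16 - 323 = -339
Triangle area = |-339|/2 = 339/2 = 169.5000

cross = -339, triangle area = 169.5000


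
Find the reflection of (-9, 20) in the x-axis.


Reflection rule for x-axis: (x, -y)
(-9, 20) -> (-9, -20)

(-9, -20)


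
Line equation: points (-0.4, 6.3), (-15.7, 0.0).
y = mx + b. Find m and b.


m = (-6.3)/(-15.3) = 0.4118
b = y1 - m*x1 = 6.3 - (-6.3*(-0.4))/(-15.3) = 6.3 + 0.1647 = 6.4647

y = 0.4118x + 6.4647


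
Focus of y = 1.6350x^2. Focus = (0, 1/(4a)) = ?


a = 1.6350
4a = 6.5400
focus = (0, 1/6.5400) = (0, 0.1529)

Focus = (0, 0.1529)


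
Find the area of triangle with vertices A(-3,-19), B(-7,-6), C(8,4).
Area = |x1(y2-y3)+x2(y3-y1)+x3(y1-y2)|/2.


-3*(-6-4) = 30
-7*(4+ 19) = -161
8*(-19+ 6) = -104
sum = -235
Area = |-235|/2 = 117.5000

117.5000 sq units


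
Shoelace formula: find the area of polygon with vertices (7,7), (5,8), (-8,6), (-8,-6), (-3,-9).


sum(xi*y_{i+1}) = 7*8 + 5*6 - 8*(-6) - 8*(-9) - 3*7 = 185
sum(yi*x_{i+1}) = 7*5 + 8*(-8) + 6*(-8) - 6*(-3) - 9*7 = -122
Area = |185 + 122|/2 = 307/2 = 153.5000

153.5000 sq units


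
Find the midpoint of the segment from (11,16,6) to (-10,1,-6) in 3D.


Mx = (11- 10)/2 = 0.5000
My = (16+1)/2 = 8.5000
Mz = (6- 6)/2 = 0

M = (0.5000, 8.5000, 0)


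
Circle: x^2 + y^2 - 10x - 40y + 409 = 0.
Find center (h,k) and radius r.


h = -D/2 = 10/2 = 5
k = -E/2 = 40/2 = 20
r^2 = h^2 + k^2 - F = 25 + 400 - 409 = 16
r = 4

Center (5, 20), radius = 4


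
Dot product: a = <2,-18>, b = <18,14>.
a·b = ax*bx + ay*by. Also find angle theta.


a·b = 2*18 - 18*14 = 36 - 252 = -216
|a| = sqrt(4+324) = 18.1108
|b| = sqrt(324+196) = 22.8035
cos(theta) = -216/(sqrt(328)*sqrt(520)) = -216/sqrt(170560) = -0.523016
theta = arccos(-216/sqrt(170560)) = 121.5348 degrees

a·b = -216, theta = 121.5348 deg


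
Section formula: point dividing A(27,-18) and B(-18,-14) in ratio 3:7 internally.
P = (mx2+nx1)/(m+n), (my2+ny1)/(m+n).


Px = (3*(-18) + 7*27)/10 = 135/10 = 13.5000
Py = (3*(-14) + 7*(-18))/10 = -168/10 = -16.8000

P = (13.5000, -16.8000)


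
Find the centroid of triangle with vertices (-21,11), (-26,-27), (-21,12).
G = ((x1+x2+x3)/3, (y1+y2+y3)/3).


Gx = (-21- 26- 21)/3 = -68/3 = -22.6667
Gy = (11- 27+12)/3 = -4/3 = -1.3333

G = (-22.6667, -1.3333)


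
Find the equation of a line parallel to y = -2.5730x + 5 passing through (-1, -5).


Parallel lines have equal slopes.
m2 = -2.5730
b2 = -5 + 2.5730*(-1) = -7.5730

y = -2.5730x - 7.5730


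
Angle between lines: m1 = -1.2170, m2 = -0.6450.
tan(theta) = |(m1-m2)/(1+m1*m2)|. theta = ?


m1-m2 = -0.572
1+m1*m2 = 1.784965
tan(theta) = |-0.572/1.784965| = 0.320454
theta = arctan(|-0.572/1.784965|) = 17.7683 degrees (acute angle)

17.7683 degrees


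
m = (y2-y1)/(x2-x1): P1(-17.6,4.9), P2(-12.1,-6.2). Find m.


dy = -6.2 - 4.9 = -11.1
dx = -12.1 + 17.6 = 5.5
m = -11.1/5.5 = -2.0182

m = -2.0182


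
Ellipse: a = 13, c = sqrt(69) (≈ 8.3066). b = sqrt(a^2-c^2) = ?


b^2 = 13^2 - (sqrt(69))^2 = 169 - 69 = 100
b = sqrt(100) = 10

b = 10


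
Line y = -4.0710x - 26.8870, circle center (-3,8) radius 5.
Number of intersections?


Substitute y = -4.0710x - 26.8870: (x+ 3)^2 + (-4.0710x- 26.8870-8)^2 = 25
Expand to Ax^2 + Bx + C = 0, where b-k = -34.887
A = 1+m^2 = 17.573041
B = 2(m(b-k) - h) = 2(-4.0710*(-34.887) + 3) = 290.049954
C = h^2 + (b-k)^2 - r^2 = 9 + 1217.102769 - 25 = 1201.102769
disc = B^2-4AC = 84128.9758 - 84428.1128 = -299.1370
disc < 0

0 intersection points


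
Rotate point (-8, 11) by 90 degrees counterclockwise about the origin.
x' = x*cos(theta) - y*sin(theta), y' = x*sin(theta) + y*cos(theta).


cos(90) = 0, sin(90) = 1
x' = -8*0 - 11*1 = -11
y' = -8*1 + 11*0 = -8

(-11, -8)


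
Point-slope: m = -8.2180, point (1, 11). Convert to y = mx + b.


y - 11 = -8.2180(x - 1)
y = -8.2180x + 11 + 8.2180*1
y = -8.2180x + 19.2180

y = -8.2180x + 19.2180


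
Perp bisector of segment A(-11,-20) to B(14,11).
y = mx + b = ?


Midpoint = (1.5, -4.5)
Slope of AB = dy/dx = 31/25 = 1.2400
Perp slope = -dx/dy = -25/31 = -0.8065
b = My - (perp slope)*Mx = -4.5 + (25*1.5)/31 = -4.5 + 1.2097 = -3.2903

y = -0.8065x - 3.2903


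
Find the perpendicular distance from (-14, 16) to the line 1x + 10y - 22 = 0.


|1*(-14) + 10*16 - 22| = |124| = 124
sqrt(1 + 100) = sqrt(101) = 10.0499
d = 124/sqrt(101) = 12.3385

12.3385


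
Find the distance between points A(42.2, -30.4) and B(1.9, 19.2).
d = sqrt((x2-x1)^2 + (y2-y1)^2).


dx = 1.9 - 42.2 = -40.3
dy = 19.2 + 30.4 = 49.6
d = sqrt(1624.09 + 2460.16) = sqrt(4084.25) = 63.9081

63.9081


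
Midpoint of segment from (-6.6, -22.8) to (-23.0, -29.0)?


Mx = (-6.6 - 23.0)/2 = -29.6/2 = -14.8000
My = (-22.8 - 29.0)/2 = -51.8/2 = -25.9000

(-14.8000, -25.9000)
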